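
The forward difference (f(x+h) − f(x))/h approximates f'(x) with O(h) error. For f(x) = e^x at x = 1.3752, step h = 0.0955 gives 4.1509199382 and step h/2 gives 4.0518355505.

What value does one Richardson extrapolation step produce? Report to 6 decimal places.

3.952751

Method order is 1; weight 2^1 = 2.
2 × 4.0518355505 = 8.1036711010; subtract 4.1509199382 → 3.9527511628
(2 × 4.0518355505 − 4.1509199382)/(2 − 1) = 3.9527511628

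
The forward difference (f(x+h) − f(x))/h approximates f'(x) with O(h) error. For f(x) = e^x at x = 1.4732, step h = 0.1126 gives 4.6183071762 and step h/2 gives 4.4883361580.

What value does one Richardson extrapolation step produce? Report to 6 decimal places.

r = 1, so 2^r = 2.
A(h/2) − A(h) = 4.4883361580 − 4.6183071762 = -0.1299710182
Correction (A(h/2) − A(h))/(2 − 1) = (-0.1299710182)/1 = -0.1299710182
R = A(h/2) + (A(h/2) − A(h))/1 = 4.4883361580 − 0.1299710182 = 4.3583651398

4.358365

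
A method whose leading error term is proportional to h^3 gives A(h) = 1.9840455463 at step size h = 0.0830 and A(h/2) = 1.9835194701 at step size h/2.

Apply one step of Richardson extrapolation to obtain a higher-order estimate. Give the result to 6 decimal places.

Leading term ∝ h^3; use weight 8 = 2^3.
8×1.9835194701 − 1.9840455463 = 13.8841102145
Denominator 8 − 1 = 7.
Result: 1.9834443164
Shift from A(h/2): −0.0000751537.

1.983444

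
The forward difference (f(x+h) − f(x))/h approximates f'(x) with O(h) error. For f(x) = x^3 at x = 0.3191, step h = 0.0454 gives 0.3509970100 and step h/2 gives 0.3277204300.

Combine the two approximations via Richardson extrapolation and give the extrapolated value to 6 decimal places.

0.304444

r = 1, so 2^r = 2.
Weighted: 0.6554408600 − 0.3509970100 = 0.3044438500
Divide by 2^1 − 1 = 1.
So the Richardson estimate is 0.3044438500.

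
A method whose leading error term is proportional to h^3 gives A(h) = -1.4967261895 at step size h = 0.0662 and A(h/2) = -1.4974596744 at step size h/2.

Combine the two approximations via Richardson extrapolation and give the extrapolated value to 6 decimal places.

Method order is 3; weight 2^3 = 8.
Numerator 8*A(h/2) − A(h) = 8*(-1.4974596744) − (-1.4967261895) = -10.4829512057
(8*(-1.4974596744) − (-1.4967261895))/(8 − 1) = -1.4975644580

-1.497564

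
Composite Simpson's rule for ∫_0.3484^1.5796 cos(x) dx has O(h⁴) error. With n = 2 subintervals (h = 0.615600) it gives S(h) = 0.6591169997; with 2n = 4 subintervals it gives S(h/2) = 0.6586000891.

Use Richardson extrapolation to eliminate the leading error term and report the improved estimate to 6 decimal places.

0.658566

Leading term ∝ h^4; use weight 16 = 2^4.
Top: 16(0.6586000891) − (0.6591169997) = 9.8784844259
Denominator 16 − 1 = 15.
Extrapolated: 9.8784844259 / 15 = 0.6585656284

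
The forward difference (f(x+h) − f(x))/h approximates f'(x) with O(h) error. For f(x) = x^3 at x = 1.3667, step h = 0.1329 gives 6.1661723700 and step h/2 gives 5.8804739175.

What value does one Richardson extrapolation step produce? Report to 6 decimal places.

Method order is 1; weight 2^1 = 2.
A(h/2) − A(h) = 5.8804739175 − 6.1661723700 = -0.2856984525
Divide by 2^1 − 1 = 1: (-0.2856984525)/1 = -0.2856984525
R = A(h/2) + (A(h/2) − A(h))/1 = 5.8804739175 − 0.2856984525 = 5.5947754650
Gap between inputs: 2.857e-01; correction applied: −0.2856984525.

5.594775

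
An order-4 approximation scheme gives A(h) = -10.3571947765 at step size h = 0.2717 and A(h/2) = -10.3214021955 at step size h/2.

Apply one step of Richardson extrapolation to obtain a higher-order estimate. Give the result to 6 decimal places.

-10.319016

Error is O(h^4); halving h shrinks it by 2^4 = 16.
16×(-10.3214021955) = -165.1424351280; (-165.1424351280) − (-10.3571947765) = -154.7852403515
(-154.7852403515) ÷ 15 = -10.3190160234
Gap between inputs: 3.579e-02; correction applied: +0.0023861721.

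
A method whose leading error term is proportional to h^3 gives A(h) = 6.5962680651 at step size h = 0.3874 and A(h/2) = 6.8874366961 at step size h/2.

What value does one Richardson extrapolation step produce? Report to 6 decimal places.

Leading term ∝ h^3; use weight 8 = 2^3.
2^3 × A(h/2) = 55.0994935688; minus A(h) gives 48.5032255037.
Extrapolated: 48.5032255037 / 7 = 6.9290322148
Correction |R − A(h/2)| = 4.160e-02; gap |A(h/2) − A(h)| = 2.912e-01.

6.929032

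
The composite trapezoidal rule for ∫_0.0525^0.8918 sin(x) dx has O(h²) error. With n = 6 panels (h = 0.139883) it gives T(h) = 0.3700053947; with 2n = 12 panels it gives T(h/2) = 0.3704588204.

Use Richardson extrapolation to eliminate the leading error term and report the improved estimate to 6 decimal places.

With r = 2 the leading error scales as h^2, so the weight is 2^2 = 4.
Weighted: 1.4818352816 − 0.3700053947 = 1.1118298869
Divide by 2^2 − 1 = 3.
1.1118298869 ÷ 3 = 0.3706099623

0.370610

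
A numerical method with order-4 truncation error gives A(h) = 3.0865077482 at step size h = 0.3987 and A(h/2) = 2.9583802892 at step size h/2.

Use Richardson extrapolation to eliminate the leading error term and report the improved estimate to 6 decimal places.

2.949838

The method has order 4: 2^4 = 16.
16*2.9583802892 = 47.3340846272; subtract 3.0865077482 → 44.2475768790
Extrapolated: 44.2475768790 / 15 = 2.9498384586
Shift from A(h/2): −0.0085418306.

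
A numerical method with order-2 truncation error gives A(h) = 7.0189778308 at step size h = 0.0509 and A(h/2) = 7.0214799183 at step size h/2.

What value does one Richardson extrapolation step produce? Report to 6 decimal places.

With r = 2 the leading error scales as h^2, so the weight is 2^2 = 4.
4·7.0214799183 = 28.0859196732; 28.0859196732 − 7.0189778308 = 21.0669418424
(4·7.0214799183 − 7.0189778308)/(4 − 1) = 7.0223139475
Shift from A(h/2): +0.0008340292.

7.022314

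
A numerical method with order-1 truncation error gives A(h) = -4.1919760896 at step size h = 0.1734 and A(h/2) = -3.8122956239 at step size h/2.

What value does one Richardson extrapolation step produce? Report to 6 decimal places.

r = 1, so 2^r = 2.
2 × (-3.8122956239) = -7.6245912478; subtract (-4.1919760896) → -3.4326151582
R = (-3.4326151582)/1 = -3.4326151582
Correction |R − A(h/2)| = 3.797e-01; gap |A(h/2) − A(h)| = 3.797e-01.

-3.432615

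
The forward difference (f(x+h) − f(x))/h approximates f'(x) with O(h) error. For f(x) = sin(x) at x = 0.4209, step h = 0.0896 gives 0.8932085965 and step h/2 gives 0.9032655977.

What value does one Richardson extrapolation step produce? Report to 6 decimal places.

0.913323

Leading term ∝ h^1; use weight 2 = 2^1.
Weighted: 1.8065311954 − 0.8932085965 = 0.9133225989
R = 0.9133225989/1 = 0.9133225989
Gap between inputs: 1.006e-02; correction applied: +0.0100570012.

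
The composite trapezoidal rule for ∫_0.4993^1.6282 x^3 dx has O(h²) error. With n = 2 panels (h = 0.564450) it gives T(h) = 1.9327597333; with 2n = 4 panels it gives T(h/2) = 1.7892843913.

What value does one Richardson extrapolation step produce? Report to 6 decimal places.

The method has order 2: 2^2 = 4.
4·1.7892843913 = 7.1571375652; 7.1571375652 − 1.9327597333 = 5.2243778319
Divide by 2^2 − 1 = 3.
(4·1.7892843913 − 1.9327597333)/(4 − 1) = 1.7414592773

1.741459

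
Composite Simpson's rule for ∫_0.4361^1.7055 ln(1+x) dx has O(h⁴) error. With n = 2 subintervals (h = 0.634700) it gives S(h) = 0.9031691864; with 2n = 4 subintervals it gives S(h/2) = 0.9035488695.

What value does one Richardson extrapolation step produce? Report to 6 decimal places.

r = 4: numerator weight 16, denominator 15.
16*0.9035488695 = 14.4567819120; 14.4567819120 − 0.9031691864 = 13.5536127256
Denominator 16 − 1 = 15.
R = 13.5536127256/15 = 0.9035741817

0.903574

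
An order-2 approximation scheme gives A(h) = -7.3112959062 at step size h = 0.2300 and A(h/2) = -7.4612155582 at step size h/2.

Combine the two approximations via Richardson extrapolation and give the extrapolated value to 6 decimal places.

-7.511189

r = 2, so 2^r = 4.
4*(-7.4612155582) − (-7.3112959062) = -22.5335663266
R = (-22.5335663266)/3 = -7.5111887755
Shift from A(h/2): −0.0499732173.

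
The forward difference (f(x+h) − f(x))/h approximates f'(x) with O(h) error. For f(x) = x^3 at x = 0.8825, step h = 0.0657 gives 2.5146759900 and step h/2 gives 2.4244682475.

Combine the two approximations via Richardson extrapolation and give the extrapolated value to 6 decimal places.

2.334261

Error is O(h^1); halving h shrinks it by 2^1 = 2.
2×2.4244682475 = 4.8489364950; 4.8489364950 − 2.5146759900 = 2.3342605050
Divide by 2^1 − 1 = 1.
Result: 2.3342605050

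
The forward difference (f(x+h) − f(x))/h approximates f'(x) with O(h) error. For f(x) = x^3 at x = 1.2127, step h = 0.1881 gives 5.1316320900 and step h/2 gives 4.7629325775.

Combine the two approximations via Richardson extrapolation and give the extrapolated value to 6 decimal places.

Error is O(h^1); halving h shrinks it by 2^1 = 2.
Numerator 2×A(h/2) − A(h) = 2×4.7629325775 − 5.1316320900 = 4.3942330650
R = 4.3942330650/1 = 4.3942330650
Shift from A(h/2): −0.3686995125.

4.394233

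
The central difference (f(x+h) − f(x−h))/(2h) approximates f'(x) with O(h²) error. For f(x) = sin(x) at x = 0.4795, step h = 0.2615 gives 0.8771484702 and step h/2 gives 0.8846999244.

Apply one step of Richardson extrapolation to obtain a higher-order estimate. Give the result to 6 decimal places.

r = 2, so 2^r = 4.
2^2·A(h/2) = 3.5387996976; minus A(h) gives 2.6616512274.
R = 2.6616512274/3 = 0.8872170758
Correction |R − A(h/2)| = 2.517e-03; gap |A(h/2) − A(h)| = 7.551e-03.

0.887217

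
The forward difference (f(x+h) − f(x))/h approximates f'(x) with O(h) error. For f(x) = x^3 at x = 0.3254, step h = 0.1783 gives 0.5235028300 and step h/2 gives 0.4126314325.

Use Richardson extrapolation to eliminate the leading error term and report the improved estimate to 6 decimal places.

Order 1 gives 2^r = 2 and 2^r − 1 = 1.
2*0.4126314325 − 0.5235028300 = 0.3017600350
Denominator 2 − 1 = 1.
R = 0.3017600350/1 = 0.3017600350

0.301760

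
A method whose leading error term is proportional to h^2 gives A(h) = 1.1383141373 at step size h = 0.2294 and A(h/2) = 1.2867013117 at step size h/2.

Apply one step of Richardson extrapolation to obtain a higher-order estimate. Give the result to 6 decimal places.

1.336164

r = 2: numerator weight 4, denominator 3.
Weighted: 5.1468052468 − 1.1383141373 = 4.0084911095
Extrapolated: 4.0084911095 / 3 = 1.3361637032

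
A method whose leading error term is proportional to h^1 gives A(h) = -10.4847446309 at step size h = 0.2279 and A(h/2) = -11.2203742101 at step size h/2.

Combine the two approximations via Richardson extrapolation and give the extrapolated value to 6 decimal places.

-11.956004

r = 1: numerator weight 2, denominator 1.
Top: 2(-11.2203742101) − (-10.4847446309) = -11.9560037893
Divide by 2^1 − 1 = 1.
So the Richardson estimate is -11.9560037893.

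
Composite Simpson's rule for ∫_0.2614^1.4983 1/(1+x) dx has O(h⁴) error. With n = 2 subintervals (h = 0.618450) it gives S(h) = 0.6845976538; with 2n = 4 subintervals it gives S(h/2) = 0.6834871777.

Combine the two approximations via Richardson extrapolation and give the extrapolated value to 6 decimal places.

The method has order 4: 2^4 = 16.
Difference of the inputs: 0.6834871777 − 0.6845976538 = -0.0011104761
Divide by 2^4 − 1 = 15: (-0.0011104761)/15 = -0.0000740317
R = A(h/2) + (A(h/2) − A(h))/15 = 0.6834871777 − 0.0000740317 = 0.6834131460

0.683413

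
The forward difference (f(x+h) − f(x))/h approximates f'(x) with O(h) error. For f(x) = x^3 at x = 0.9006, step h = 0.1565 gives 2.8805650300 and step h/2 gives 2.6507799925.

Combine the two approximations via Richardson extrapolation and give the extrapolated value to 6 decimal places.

2.420995

Leading term ∝ h^1; use weight 2 = 2^1.
2×2.6507799925 = 5.3015599850; 5.3015599850 − 2.8805650300 = 2.4209949550
Denominator 2 − 1 = 1.
(2×2.6507799925 − 2.8805650300)/(2 − 1) = 2.4209949550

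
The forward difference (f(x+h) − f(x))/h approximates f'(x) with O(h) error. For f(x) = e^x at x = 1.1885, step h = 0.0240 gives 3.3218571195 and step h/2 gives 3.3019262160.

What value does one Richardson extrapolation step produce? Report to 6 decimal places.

Order 1 gives 2^r = 2 and 2^r − 1 = 1.
2^1×A(h/2) = 6.6038524320; minus A(h) gives 3.2819953125.
Divide by 2^1 − 1 = 1.
(2×3.3019262160 − 3.3218571195)/(2 − 1) = 3.2819953125

3.281995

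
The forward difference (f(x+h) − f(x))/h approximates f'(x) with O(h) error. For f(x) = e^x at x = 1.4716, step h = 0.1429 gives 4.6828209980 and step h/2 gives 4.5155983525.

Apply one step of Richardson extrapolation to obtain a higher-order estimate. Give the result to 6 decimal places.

4.348376

Leading term ∝ h^1; use weight 2 = 2^1.
Numerator 2 × A(h/2) − A(h) = 2 × 4.5155983525 − 4.6828209980 = 4.3483757070
4.3483757070 ÷ 1 = 4.3483757070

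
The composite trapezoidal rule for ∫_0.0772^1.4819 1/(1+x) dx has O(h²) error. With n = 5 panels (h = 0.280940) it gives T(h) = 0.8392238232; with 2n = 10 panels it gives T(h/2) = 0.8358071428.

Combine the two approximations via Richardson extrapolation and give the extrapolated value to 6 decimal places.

Order 2 gives 2^r = 4 and 2^r − 1 = 3.
A(h/2) − A(h) = 0.8358071428 − 0.8392238232 = -0.0034166804
Correction (A(h/2) − A(h))/(4 − 1) = (-0.0034166804)/3 = -0.0011388935
R = 0.8358071428 − 0.0011388935 = 0.8346682493

0.834668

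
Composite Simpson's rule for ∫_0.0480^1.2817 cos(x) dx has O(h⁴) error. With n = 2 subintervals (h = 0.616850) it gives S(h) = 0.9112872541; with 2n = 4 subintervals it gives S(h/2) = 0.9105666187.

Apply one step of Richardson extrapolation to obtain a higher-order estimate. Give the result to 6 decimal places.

0.910519

r = 4: numerator weight 16, denominator 15.
A(h/2) − A(h) = 0.9105666187 − 0.9112872541 = -0.0007206354
Correction (A(h/2) − A(h))/(16 − 1) = (-0.0007206354)/15 = -0.0000480424
R = 0.9105666187 − 0.0000480424 = 0.9105185763
Shift from A(h/2): −0.0000480424.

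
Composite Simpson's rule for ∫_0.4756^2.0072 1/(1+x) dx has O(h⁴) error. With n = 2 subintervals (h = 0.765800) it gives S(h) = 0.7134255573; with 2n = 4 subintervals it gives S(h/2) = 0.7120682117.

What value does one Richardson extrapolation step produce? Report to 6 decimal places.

0.711978

Order 4 gives 2^r = 16 and 2^r − 1 = 15.
A(h/2) − A(h) = 0.7120682117 − 0.7134255573 = -0.0013573456
Divide by 2^4 − 1 = 15: (-0.0013573456)/15 = -0.0000904897
R = A(h/2) + (A(h/2) − A(h))/15 = 0.7120682117 − 0.0000904897 = 0.7119777220
Correction |R − A(h/2)| = 9.049e-05; gap |A(h/2) − A(h)| = 1.357e-03.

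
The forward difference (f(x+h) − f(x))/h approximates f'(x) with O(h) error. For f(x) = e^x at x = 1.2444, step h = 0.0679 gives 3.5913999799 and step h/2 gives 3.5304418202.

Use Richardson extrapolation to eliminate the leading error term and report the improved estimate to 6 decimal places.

The method has order 1: 2^1 = 2.
A(h/2) − A(h) = 3.5304418202 − 3.5913999799 = -0.0609581597
Divide by 2^1 − 1 = 1: (-0.0609581597)/1 = -0.0609581597
R = A(h/2) + (A(h/2) − A(h))/1 = 3.5304418202 − 0.0609581597 = 3.4694836605
Shift from A(h/2): −0.0609581597.

3.469484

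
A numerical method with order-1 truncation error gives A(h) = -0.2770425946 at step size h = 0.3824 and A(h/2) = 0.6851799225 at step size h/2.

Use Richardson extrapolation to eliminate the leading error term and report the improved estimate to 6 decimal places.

1.647402

Error is O(h^1); halving h shrinks it by 2^1 = 2.
Difference of the inputs: 0.6851799225 − (-0.2770425946) = 0.9622225171
Correction (A(h/2) − A(h))/(2 − 1) = 0.9622225171/1 = 0.9622225171
R = 0.6851799225 + 0.9622225171 = 1.6474024396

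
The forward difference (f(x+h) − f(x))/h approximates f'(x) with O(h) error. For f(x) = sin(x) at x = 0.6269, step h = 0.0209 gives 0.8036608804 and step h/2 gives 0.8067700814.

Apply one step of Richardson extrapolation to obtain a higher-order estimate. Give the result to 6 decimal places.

Error is O(h^1); halving h shrinks it by 2^1 = 2.
A(h/2) − A(h) = 0.8067700814 − 0.8036608804 = 0.0031092010
Correction (A(h/2) − A(h))/(2 − 1) = 0.0031092010/1 = 0.0031092010
R = A(h/2) + (A(h/2) − A(h))/1 = 0.8067700814 + 0.0031092010 = 0.8098792824
Gap between inputs: 3.109e-03; correction applied: +0.0031092010.

0.809879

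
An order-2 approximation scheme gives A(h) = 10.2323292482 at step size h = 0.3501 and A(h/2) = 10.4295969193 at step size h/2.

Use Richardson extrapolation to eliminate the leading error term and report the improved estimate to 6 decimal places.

Order 2 gives 2^r = 4 and 2^r − 1 = 3.
4×10.4295969193 = 41.7183876772; subtract 10.2323292482 → 31.4860584290
Denominator 4 − 1 = 3.
So the Richardson estimate is 10.4953528097.

10.495353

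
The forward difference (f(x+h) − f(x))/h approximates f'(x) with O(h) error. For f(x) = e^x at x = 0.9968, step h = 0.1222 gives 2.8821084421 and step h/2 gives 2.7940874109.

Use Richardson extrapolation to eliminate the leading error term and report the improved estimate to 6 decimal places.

r = 1, so 2^r = 2.
2×2.7940874109 = 5.5881748218; subtract 2.8821084421 → 2.7060663797
Divide by 2^1 − 1 = 1.
2.7060663797 ÷ 1 = 2.7060663797
Gap between inputs: 8.802e-02; correction applied: −0.0880210312.

2.706066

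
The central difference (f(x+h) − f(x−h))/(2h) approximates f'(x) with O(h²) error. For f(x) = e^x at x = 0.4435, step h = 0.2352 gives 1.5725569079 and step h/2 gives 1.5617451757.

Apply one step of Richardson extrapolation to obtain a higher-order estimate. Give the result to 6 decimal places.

Order 2 gives 2^r = 4 and 2^r − 1 = 3.
4×1.5617451757 = 6.2469807028; subtract 1.5725569079 → 4.6744237949
Divide by 2^2 − 1 = 3.
So the Richardson estimate is 1.5581412650.

1.558141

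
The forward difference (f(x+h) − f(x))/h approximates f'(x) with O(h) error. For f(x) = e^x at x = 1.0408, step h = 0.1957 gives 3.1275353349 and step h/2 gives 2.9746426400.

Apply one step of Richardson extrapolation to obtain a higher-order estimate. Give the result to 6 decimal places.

Error is O(h^1); halving h shrinks it by 2^1 = 2.
Top: 2(2.9746426400) − (3.1275353349) = 2.8217499451
Divide by 2^1 − 1 = 1.
So the Richardson estimate is 2.8217499451.
Gap between inputs: 1.529e-01; correction applied: −0.1528926949.

2.821750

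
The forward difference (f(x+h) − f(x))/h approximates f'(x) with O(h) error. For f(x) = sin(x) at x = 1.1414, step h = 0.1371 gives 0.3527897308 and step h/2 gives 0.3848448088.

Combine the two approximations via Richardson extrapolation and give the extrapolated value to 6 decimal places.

0.416900

With r = 1 the leading error scales as h^1, so the weight is 2^1 = 2.
Numerator 2×A(h/2) − A(h) = 2×0.3848448088 − 0.3527897308 = 0.4168998868
0.4168998868 ÷ 1 = 0.4168998868
Gap between inputs: 3.206e-02; correction applied: +0.0320550780.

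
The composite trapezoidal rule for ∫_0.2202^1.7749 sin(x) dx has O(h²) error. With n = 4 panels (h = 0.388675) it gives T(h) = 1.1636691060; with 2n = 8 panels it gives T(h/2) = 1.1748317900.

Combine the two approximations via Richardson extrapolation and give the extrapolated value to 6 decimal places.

Order 2 gives 2^r = 4 and 2^r − 1 = 3.
Numerator 4×A(h/2) − A(h) = 4×1.1748317900 − 1.1636691060 = 3.5356580540
Extrapolated: 3.5356580540 / 3 = 1.1785526847
Gap between inputs: 1.116e-02; correction applied: +0.0037208947.

1.178553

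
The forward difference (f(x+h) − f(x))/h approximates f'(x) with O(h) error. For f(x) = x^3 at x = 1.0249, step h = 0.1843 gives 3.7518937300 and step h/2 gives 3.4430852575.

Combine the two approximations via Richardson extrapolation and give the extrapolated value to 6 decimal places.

3.134277

Error is O(h^1); halving h shrinks it by 2^1 = 2.
Weighted: 6.8861705150 − 3.7518937300 = 3.1342767850
(2*3.4430852575 − 3.7518937300)/(2 − 1) = 3.1342767850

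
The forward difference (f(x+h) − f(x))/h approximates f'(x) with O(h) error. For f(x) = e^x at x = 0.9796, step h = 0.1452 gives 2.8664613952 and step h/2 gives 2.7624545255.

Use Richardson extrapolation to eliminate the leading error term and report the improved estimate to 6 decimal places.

2.658448

Order 1 gives 2^r = 2 and 2^r − 1 = 1.
Weighted: 5.5249090510 − 2.8664613952 = 2.6584476558
R = 2.6584476558/1 = 2.6584476558
Correction |R − A(h/2)| = 1.040e-01; gap |A(h/2) − A(h)| = 1.040e-01.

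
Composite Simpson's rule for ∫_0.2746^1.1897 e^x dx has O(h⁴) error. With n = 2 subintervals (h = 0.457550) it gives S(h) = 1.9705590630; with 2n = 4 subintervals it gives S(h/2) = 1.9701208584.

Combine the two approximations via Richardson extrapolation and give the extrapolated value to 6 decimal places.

1.970092

Order 4 gives 2^r = 16 and 2^r − 1 = 15.
16·1.9701208584 = 31.5219337344; subtract 1.9705590630 → 29.5513746714
R = 29.5513746714/15 = 1.9700916448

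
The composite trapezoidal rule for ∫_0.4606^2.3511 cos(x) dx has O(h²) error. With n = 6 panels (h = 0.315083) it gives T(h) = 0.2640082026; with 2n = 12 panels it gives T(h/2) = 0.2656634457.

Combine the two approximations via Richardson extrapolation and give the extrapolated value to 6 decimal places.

0.266215

r = 2: numerator weight 4, denominator 3.
4×0.2656634457 = 1.0626537828; subtract 0.2640082026 → 0.7986455802
Extrapolated: 0.7986455802 / 3 = 0.2662151934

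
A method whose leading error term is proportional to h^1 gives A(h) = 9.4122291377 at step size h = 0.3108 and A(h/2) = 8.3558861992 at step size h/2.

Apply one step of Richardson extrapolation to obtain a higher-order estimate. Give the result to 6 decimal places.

Leading term ∝ h^1; use weight 2 = 2^1.
2 × 8.3558861992 − 9.4122291377 = 7.2995432607
Divide by 2^1 − 1 = 1.
Result: 7.2995432607
Gap between inputs: 1.056e+00; correction applied: −1.0563429385.

7.299543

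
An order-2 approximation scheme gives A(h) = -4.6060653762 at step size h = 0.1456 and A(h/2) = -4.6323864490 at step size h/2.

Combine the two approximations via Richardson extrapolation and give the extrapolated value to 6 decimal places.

-4.641160

r = 2, so 2^r = 4.
2^2×A(h/2) = -18.5295457960; minus A(h) gives -13.9234804198.
Denominator 4 − 1 = 3.
So the Richardson estimate is -4.6411601399.
Gap between inputs: 2.632e-02; correction applied: −0.0087736909.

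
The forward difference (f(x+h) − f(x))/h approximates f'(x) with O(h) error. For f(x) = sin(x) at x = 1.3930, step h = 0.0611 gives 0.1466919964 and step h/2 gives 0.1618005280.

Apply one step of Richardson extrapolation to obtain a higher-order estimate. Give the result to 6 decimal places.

r = 1: numerator weight 2, denominator 1.
Top: 2(0.1618005280) − (0.1466919964) = 0.1769090596
Extrapolated: 0.1769090596 / 1 = 0.1769090596
Correction |R − A(h/2)| = 1.511e-02; gap |A(h/2) − A(h)| = 1.511e-02.

0.176909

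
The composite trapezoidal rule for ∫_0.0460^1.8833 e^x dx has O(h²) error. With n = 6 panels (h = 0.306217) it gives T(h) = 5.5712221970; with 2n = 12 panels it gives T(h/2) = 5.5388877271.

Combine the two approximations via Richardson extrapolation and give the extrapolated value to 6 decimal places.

Order 2 gives 2^r = 4 and 2^r − 1 = 3.
Numerator 4 × A(h/2) − A(h) = 4 × 5.5388877271 − 5.5712221970 = 16.5843287114
Denominator 4 − 1 = 3.
(4 × 5.5388877271 − 5.5712221970)/(4 − 1) = 5.5281095705

5.528110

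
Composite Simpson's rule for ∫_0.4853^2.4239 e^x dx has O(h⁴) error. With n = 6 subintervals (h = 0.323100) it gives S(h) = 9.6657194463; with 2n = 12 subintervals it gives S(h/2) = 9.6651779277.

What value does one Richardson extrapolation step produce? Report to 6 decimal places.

9.665142

Leading term ∝ h^4; use weight 16 = 2^4.
16×9.6651779277 = 154.6428468432; subtract 9.6657194463 → 144.9771273969
Divide by 2^4 − 1 = 15.
Extrapolated: 144.9771273969 / 15 = 9.6651418265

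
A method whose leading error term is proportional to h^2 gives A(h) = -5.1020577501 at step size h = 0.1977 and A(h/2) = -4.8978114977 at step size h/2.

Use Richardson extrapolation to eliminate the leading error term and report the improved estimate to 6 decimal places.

-4.829729

Method order is 2; weight 2^2 = 4.
4 × (-4.8978114977) = -19.5912459908; (-19.5912459908) − (-5.1020577501) = -14.4891882407
(4 × (-4.8978114977) − (-5.1020577501))/(4 − 1) = -4.8297294136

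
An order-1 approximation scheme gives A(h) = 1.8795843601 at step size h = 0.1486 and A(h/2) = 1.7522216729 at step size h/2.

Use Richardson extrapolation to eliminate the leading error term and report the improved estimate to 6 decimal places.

1.624859

Method order is 1; weight 2^1 = 2.
A(h/2) − A(h) = 1.7522216729 − 1.8795843601 = -0.1273626872
Divide by 2^1 − 1 = 1: (-0.1273626872)/1 = -0.1273626872
R = A(h/2) + (A(h/2) − A(h))/1 = 1.7522216729 − 0.1273626872 = 1.6248589857
Correction |R − A(h/2)| = 1.274e-01; gap |A(h/2) − A(h)| = 1.274e-01.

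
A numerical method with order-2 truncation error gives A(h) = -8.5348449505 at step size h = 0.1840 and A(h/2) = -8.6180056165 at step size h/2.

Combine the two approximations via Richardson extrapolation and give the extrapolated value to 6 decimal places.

-8.645726

r = 2: numerator weight 4, denominator 3.
A(h/2) − A(h) = -8.6180056165 − (-8.5348449505) = -0.0831606660
Correction (A(h/2) − A(h))/(4 − 1) = (-0.0831606660)/3 = -0.0277202220
R = -8.6180056165 − 0.0277202220 = -8.6457258385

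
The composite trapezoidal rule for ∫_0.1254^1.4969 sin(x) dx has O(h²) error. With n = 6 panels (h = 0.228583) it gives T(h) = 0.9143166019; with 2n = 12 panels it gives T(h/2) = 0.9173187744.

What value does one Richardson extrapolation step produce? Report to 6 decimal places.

With r = 2 the leading error scales as h^2, so the weight is 2^2 = 4.
2^2×A(h/2) = 3.6692750976; minus A(h) gives 2.7549584957.
R = 2.7549584957/3 = 0.9183194986
Gap between inputs: 3.002e-03; correction applied: +0.0010007242.

0.918319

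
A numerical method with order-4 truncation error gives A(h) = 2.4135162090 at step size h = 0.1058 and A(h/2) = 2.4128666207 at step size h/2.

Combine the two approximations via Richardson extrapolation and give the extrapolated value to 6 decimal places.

Leading term ∝ h^4; use weight 16 = 2^4.
Top: 16(2.4128666207) − (2.4135162090) = 36.1923497222
Divide by 2^4 − 1 = 15.
(16 × 2.4128666207 − 2.4135162090)/(16 − 1) = 2.4128233148
Correction |R − A(h/2)| = 4.331e-05; gap |A(h/2) − A(h)| = 6.496e-04.

2.412823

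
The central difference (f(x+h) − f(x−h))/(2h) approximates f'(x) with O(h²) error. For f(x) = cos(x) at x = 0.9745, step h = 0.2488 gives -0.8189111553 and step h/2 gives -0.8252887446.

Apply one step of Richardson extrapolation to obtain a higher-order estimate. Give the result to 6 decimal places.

-0.827415

Method order is 2; weight 2^2 = 4.
4*(-0.8252887446) = -3.3011549784; subtract (-0.8189111553) → -2.4822438231
(4*(-0.8252887446) − (-0.8189111553))/(4 − 1) = -0.8274146077
Correction |R − A(h/2)| = 2.126e-03; gap |A(h/2) − A(h)| = 6.378e-03.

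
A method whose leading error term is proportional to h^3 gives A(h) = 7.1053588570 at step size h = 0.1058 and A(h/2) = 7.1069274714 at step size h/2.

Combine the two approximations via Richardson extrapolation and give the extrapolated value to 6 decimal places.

Order 3 gives 2^r = 8 and 2^r − 1 = 7.
Top: 8(7.1069274714) − (7.1053588570) = 49.7500609142
Divide by 2^3 − 1 = 7.
Result: 7.1071515592
Shift from A(h/2): +0.0002240878.

7.107152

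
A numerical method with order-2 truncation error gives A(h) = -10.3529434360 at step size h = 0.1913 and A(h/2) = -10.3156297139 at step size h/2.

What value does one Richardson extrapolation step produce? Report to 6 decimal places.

-10.303192

Leading term ∝ h^2; use weight 4 = 2^2.
4*(-10.3156297139) = -41.2625188556; (-41.2625188556) − (-10.3529434360) = -30.9095754196
Denominator 4 − 1 = 3.
So the Richardson estimate is -10.3031918065.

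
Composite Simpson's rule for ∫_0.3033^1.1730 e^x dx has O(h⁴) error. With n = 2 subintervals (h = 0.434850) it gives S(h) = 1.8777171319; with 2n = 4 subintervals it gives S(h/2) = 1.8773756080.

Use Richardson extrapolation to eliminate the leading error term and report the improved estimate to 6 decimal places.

Order 4 gives 2^r = 16 and 2^r − 1 = 15.
16×1.8773756080 = 30.0380097280; subtract 1.8777171319 → 28.1602925961
Denominator 16 − 1 = 15.
(16×1.8773756080 − 1.8777171319)/(16 − 1) = 1.8773528397
Gap between inputs: 3.415e-04; correction applied: −0.0000227683.

1.877353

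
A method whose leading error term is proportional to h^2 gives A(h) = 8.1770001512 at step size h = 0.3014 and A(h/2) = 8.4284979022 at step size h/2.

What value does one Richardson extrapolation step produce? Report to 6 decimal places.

8.512330

r = 2, so 2^r = 4.
Difference of the inputs: 8.4284979022 − 8.1770001512 = 0.2514977510
Divide by 2^2 − 1 = 3: 0.2514977510/3 = 0.0838325837
R = A(h/2) + (A(h/2) − A(h))/3 = 8.4284979022 + 0.0838325837 = 8.5123304859
Shift from A(h/2): +0.0838325837.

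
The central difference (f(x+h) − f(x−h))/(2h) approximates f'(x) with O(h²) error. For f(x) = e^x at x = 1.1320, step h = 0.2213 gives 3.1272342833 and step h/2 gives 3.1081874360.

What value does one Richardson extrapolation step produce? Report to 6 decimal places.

With r = 2 the leading error scales as h^2, so the weight is 2^2 = 4.
Top: 4(3.1081874360) − (3.1272342833) = 9.3055154607
9.3055154607 ÷ 3 = 3.1018384869
Correction |R − A(h/2)| = 6.349e-03; gap |A(h/2) − A(h)| = 1.905e-02.

3.101838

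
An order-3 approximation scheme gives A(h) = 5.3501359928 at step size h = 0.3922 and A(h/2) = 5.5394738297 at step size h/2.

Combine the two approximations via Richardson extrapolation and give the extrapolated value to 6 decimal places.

5.566522

r = 3: numerator weight 8, denominator 7.
Numerator 8*A(h/2) − A(h) = 8*5.5394738297 − 5.3501359928 = 38.9656546448
(8*5.5394738297 − 5.3501359928)/(8 − 1) = 5.5665220921
Correction |R − A(h/2)| = 2.705e-02; gap |A(h/2) − A(h)| = 1.893e-01.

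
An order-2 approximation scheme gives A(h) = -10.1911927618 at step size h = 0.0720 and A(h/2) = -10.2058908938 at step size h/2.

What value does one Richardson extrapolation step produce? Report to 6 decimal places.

-10.210790

Method order is 2; weight 2^2 = 4.
4 × (-10.2058908938) = -40.8235635752; subtract (-10.1911927618) → -30.6323708134
Extrapolated: (-30.6323708134) / 3 = -10.2107902711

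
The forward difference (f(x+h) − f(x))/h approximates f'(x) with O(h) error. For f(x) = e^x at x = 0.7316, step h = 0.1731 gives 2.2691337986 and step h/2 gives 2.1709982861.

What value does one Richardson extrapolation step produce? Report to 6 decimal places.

Error is O(h^1); halving h shrinks it by 2^1 = 2.
A(h/2) − A(h) = 2.1709982861 − 2.2691337986 = -0.0981355125
Divide by 2^1 − 1 = 1: (-0.0981355125)/1 = -0.0981355125
R = 2.1709982861 − 0.0981355125 = 2.0728627736
Shift from A(h/2): −0.0981355125.

2.072863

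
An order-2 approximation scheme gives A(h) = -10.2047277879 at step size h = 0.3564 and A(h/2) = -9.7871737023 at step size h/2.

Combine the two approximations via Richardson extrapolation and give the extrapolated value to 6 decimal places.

With r = 2 the leading error scales as h^2, so the weight is 2^2 = 4.
A(h/2) − A(h) = -9.7871737023 − (-10.2047277879) = 0.4175540856
Divide by 2^2 − 1 = 3: 0.4175540856/3 = 0.1391846952
R = -9.7871737023 + 0.1391846952 = -9.6479890071
Gap between inputs: 4.176e-01; correction applied: +0.1391846952.

-9.647989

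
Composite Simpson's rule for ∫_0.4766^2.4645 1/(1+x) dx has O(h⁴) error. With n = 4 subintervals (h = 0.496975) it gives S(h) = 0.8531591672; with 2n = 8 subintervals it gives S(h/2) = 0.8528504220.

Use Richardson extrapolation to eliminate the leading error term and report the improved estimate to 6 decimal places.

Method order is 4; weight 2^4 = 16.
16 × 0.8528504220 = 13.6456067520; subtract 0.8531591672 → 12.7924475848
(16 × 0.8528504220 − 0.8531591672)/(16 − 1) = 0.8528298390

0.852830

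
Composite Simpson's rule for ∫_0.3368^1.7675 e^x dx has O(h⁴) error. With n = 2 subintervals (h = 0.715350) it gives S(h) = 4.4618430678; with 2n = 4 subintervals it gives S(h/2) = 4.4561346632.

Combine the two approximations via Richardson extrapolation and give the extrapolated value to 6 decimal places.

r = 4: numerator weight 16, denominator 15.
A(h/2) − A(h) = 4.4561346632 − 4.4618430678 = -0.0057084046
Correction (A(h/2) − A(h))/(16 − 1) = (-0.0057084046)/15 = -0.0003805603
R = 4.4561346632 − 0.0003805603 = 4.4557541029
Shift from A(h/2): −0.0003805603.

4.455754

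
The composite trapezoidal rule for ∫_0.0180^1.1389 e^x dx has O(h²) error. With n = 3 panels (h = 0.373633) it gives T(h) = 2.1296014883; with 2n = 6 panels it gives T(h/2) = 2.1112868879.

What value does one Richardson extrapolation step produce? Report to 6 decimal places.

Order 2 gives 2^r = 4 and 2^r − 1 = 3.
Top: 4(2.1112868879) − (2.1296014883) = 6.3155460633
R = 6.3155460633/3 = 2.1051820211

2.105182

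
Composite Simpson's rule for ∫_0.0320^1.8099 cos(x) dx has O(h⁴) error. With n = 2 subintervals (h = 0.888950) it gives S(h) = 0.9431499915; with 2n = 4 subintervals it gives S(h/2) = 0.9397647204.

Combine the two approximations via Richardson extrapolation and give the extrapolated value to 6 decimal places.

Method order is 4; weight 2^4 = 16.
A(h/2) − A(h) = 0.9397647204 − 0.9431499915 = -0.0033852711
Correction (A(h/2) − A(h))/(16 − 1) = (-0.0033852711)/15 = -0.0002256847
R = A(h/2) + (A(h/2) − A(h))/15 = 0.9397647204 − 0.0002256847 = 0.9395390357
Gap between inputs: 3.385e-03; correction applied: −0.0002256847.

0.939539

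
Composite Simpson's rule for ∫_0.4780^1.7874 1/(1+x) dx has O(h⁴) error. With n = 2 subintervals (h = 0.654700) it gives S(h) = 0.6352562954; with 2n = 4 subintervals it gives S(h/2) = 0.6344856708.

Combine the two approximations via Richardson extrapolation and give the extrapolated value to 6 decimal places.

0.634434

r = 4, so 2^r = 16.
16*0.6344856708 − 0.6352562954 = 9.5165144374
Extrapolated: 9.5165144374 / 15 = 0.6344342958
Gap between inputs: 7.706e-04; correction applied: −0.0000513750.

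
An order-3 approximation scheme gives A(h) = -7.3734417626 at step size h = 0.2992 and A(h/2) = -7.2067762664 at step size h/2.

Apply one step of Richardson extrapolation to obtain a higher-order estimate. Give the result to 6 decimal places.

-7.182967

Order 3 gives 2^r = 8 and 2^r − 1 = 7.
Numerator 8 × A(h/2) − A(h) = 8 × (-7.2067762664) − (-7.3734417626) = -50.2807683686
Denominator 8 − 1 = 7.
Extrapolated: (-50.2807683686) / 7 = -7.1829669098
Shift from A(h/2): +0.0238093566.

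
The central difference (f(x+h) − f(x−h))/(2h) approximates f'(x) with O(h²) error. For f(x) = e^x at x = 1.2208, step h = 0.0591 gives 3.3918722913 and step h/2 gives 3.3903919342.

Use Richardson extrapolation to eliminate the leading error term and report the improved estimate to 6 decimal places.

Leading term ∝ h^2; use weight 4 = 2^2.
Top: 4(3.3903919342) − (3.3918722913) = 10.1696954455
R = 10.1696954455/3 = 3.3898984818
Correction |R − A(h/2)| = 4.935e-04; gap |A(h/2) − A(h)| = 1.480e-03.

3.389898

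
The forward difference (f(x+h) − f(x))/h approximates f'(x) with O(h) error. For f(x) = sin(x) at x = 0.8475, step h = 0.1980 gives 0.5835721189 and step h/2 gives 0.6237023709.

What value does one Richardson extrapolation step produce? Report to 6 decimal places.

0.663833

With r = 1 the leading error scales as h^1, so the weight is 2^1 = 2.
2 × 0.6237023709 = 1.2474047418; 1.2474047418 − 0.5835721189 = 0.6638326229
(2 × 0.6237023709 − 0.5835721189)/(2 − 1) = 0.6638326229
Correction |R − A(h/2)| = 4.013e-02; gap |A(h/2) − A(h)| = 4.013e-02.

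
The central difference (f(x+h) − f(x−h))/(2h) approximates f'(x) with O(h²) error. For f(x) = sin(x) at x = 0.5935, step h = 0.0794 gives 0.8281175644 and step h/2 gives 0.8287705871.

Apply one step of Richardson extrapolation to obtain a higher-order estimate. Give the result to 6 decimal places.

Error is O(h^2); halving h shrinks it by 2^2 = 4.
Difference of the inputs: 0.8287705871 − 0.8281175644 = 0.0006530227
Divide by 2^2 − 1 = 3: 0.0006530227/3 = 0.0002176742
R = 0.8287705871 + 0.0002176742 = 0.8289882613
Correction |R − A(h/2)| = 2.177e-04; gap |A(h/2) − A(h)| = 6.530e-04.

0.828988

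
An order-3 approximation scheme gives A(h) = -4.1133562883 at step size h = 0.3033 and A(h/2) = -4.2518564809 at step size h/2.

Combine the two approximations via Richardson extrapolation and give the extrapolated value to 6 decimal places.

Leading term ∝ h^3; use weight 8 = 2^3.
Difference of the inputs: -4.2518564809 − (-4.1133562883) = -0.1385001926
Divide by 2^3 − 1 = 7: (-0.1385001926)/7 = -0.0197857418
R = A(h/2) + (A(h/2) − A(h))/7 = -4.2518564809 − 0.0197857418 = -4.2716422227

-4.271642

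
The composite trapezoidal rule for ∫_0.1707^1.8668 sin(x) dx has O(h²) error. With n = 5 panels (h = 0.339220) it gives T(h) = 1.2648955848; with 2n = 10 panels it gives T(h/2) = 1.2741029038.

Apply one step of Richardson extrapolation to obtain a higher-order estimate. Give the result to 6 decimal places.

Leading term ∝ h^2; use weight 4 = 2^2.
4·1.2741029038 = 5.0964116152; subtract 1.2648955848 → 3.8315160304
Denominator 4 − 1 = 3.
(4·1.2741029038 − 1.2648955848)/(4 − 1) = 1.2771720101
Gap between inputs: 9.207e-03; correction applied: +0.0030691063.

1.277172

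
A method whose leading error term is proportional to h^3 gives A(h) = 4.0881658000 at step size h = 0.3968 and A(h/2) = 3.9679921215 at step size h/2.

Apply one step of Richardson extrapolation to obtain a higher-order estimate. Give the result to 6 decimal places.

The method has order 3: 2^3 = 8.
2^3·A(h/2) = 31.7439369720; minus A(h) gives 27.6557711720.
Divide by 2^3 − 1 = 7.
27.6557711720 ÷ 7 = 3.9508244531

3.950824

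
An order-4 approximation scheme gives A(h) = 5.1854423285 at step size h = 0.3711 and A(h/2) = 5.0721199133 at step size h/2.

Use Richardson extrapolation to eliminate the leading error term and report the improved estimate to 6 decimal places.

Leading term ∝ h^4; use weight 16 = 2^4.
16 × 5.0721199133 = 81.1539186128; subtract 5.1854423285 → 75.9684762843
Extrapolated: 75.9684762843 / 15 = 5.0645650856
Correction |R − A(h/2)| = 7.555e-03; gap |A(h/2) − A(h)| = 1.133e-01.

5.064565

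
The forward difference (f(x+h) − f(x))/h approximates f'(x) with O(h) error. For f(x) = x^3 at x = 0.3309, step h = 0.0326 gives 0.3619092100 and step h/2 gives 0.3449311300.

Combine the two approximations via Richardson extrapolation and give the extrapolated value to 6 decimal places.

With r = 1 the leading error scales as h^1, so the weight is 2^1 = 2.
2^1*A(h/2) = 0.6898622600; minus A(h) gives 0.3279530500.
0.3279530500 ÷ 1 = 0.3279530500

0.327953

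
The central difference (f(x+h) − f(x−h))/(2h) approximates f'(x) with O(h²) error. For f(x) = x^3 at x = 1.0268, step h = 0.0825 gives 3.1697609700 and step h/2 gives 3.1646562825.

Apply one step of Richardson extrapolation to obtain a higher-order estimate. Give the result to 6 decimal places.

Method order is 2; weight 2^2 = 4.
4*3.1646562825 = 12.6586251300; 12.6586251300 − 3.1697609700 = 9.4888641600
Divide by 2^2 − 1 = 3.
9.4888641600 ÷ 3 = 3.1629547200

3.162955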